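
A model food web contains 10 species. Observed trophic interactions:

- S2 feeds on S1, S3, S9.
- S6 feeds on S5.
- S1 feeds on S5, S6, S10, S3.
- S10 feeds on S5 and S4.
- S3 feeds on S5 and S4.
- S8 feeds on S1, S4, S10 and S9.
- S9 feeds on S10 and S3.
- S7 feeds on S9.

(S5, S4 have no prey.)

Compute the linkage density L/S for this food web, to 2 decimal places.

There are L = 19 links among S = 10 species.
L/S = 19/10 = 1.9000 ≈ 1.90.

L/S = 1.90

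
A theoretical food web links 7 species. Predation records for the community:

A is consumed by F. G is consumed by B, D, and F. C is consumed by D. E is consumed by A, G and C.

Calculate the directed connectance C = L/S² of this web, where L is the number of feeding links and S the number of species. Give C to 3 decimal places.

The web has S = 7 species and L = 8 feeding links.
C = L / S² = 8 / 49 = 0.1633 ≈ 0.163.

C = 0.163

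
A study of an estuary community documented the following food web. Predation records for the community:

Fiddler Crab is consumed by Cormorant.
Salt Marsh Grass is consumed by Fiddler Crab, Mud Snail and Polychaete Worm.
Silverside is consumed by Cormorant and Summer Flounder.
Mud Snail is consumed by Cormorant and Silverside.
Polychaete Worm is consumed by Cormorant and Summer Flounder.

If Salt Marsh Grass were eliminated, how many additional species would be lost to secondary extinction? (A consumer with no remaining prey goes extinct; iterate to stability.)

6

Remove Salt Marsh Grass.
Round 1: Mud Snail (all prey gone), Fiddler Crab (all prey gone), Polychaete Worm (all prey gone) → extinct.
Round 2: Silverside (all prey gone) → extinct.
Round 3: Cormorant (all prey gone), Summer Flounder (all prey gone) → extinct.
No further losses. Total secondary extinctions: 6.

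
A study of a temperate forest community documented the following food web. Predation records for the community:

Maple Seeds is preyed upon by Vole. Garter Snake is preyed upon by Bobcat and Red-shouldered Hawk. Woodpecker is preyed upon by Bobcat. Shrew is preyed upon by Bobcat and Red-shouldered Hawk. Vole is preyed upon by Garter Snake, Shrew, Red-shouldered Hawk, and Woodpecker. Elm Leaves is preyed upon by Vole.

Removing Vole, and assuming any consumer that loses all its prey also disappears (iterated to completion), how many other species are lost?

Remove Vole.
Round 1: Woodpecker (all prey gone), Garter Snake (all prey gone), Shrew (all prey gone) → extinct.
Round 2: Bobcat (all prey gone), Red-shouldered Hawk (all prey gone) → extinct.
No further losses. Total secondary extinctions: 5.

5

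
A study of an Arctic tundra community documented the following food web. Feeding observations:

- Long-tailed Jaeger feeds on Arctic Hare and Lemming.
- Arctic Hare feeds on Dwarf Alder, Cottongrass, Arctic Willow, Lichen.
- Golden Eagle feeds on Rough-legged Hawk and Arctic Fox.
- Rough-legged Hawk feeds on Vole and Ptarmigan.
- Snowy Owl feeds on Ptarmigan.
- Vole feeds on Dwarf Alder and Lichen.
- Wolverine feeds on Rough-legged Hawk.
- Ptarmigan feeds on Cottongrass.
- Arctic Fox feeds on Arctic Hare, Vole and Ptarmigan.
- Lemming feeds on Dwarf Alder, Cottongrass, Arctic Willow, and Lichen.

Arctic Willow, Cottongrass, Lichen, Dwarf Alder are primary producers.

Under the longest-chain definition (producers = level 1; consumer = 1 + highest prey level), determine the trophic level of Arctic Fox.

Trophic level 3

Arctic Willow is a producer → level 1.
Arctic Hare eats Arctic Willow (level 1); other prey at levels: Cottongrass 1, Lichen 1, Dwarf Alder 1 → level 2.
Arctic Fox eats Arctic Hare (level 2); other prey at levels: Vole 2, Ptarmigan 2 → level 3.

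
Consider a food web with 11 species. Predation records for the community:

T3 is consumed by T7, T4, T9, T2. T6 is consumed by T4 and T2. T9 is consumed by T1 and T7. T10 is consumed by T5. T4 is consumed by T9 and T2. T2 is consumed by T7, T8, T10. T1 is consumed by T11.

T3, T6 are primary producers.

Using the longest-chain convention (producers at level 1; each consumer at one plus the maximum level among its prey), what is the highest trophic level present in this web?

5

Producers (level 1): T3, T6.
T3 → T4 → T2 → T10 → T5 gives T5 level 5.
No species has a prey at level 5, so no species reaches level 6.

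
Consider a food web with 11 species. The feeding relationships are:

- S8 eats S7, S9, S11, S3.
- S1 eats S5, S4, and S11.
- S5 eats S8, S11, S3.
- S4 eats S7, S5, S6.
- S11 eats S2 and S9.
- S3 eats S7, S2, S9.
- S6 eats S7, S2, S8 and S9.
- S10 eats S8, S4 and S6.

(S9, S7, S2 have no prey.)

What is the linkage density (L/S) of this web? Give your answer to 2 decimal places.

There are L = 25 links among S = 11 species.
L/S = 25/11 = 2.2727 ≈ 2.27.

L/S = 2.27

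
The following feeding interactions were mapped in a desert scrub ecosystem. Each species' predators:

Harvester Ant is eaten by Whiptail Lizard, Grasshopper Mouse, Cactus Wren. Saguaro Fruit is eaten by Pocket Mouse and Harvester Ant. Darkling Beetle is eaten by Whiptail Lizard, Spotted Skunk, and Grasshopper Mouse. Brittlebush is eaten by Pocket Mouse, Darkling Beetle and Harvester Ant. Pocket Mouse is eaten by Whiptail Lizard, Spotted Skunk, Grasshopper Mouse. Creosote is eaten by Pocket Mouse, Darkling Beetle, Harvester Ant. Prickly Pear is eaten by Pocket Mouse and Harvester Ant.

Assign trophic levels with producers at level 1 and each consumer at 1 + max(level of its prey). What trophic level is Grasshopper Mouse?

Trophic level 3

Creosote is a producer → level 1.
Darkling Beetle eats Creosote (level 1); other prey at levels: Brittlebush 1 → level 2.
Grasshopper Mouse eats Darkling Beetle (level 2); other prey at levels: Pocket Mouse 2, Harvester Ant 2 → level 3.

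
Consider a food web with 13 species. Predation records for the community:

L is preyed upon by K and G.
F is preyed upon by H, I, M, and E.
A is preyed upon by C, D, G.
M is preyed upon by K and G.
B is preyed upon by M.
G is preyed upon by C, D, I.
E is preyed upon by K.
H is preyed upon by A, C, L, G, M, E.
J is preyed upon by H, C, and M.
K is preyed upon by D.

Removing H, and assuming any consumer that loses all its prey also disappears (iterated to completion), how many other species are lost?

2

Remove H.
Round 1: L (all prey gone), A (all prey gone) → extinct.
No further losses. Total secondary extinctions: 2.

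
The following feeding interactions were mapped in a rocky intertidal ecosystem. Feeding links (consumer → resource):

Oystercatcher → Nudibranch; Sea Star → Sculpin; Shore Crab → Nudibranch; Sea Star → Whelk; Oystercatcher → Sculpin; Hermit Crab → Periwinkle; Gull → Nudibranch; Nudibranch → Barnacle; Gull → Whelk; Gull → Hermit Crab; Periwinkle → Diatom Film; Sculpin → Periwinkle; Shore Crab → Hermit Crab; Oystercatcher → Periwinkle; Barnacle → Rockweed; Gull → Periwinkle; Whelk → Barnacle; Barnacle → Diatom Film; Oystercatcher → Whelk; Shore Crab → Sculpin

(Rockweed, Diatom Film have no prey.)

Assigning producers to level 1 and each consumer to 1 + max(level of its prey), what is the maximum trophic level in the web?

4

Producers (level 1): Rockweed, Diatom Film.
Rockweed → Barnacle → Nudibranch → Gull gives Gull level 4.
No species has a prey at level 4, so no species reaches level 5.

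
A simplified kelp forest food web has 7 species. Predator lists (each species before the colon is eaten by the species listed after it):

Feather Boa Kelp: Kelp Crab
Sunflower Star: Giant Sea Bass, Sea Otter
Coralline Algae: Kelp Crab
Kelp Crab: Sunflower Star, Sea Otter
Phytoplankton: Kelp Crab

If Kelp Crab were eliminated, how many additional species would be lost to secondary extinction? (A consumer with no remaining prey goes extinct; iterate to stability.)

3

Remove Kelp Crab.
Round 1: Sunflower Star (all prey gone) → extinct.
Round 2: Giant Sea Bass (all prey gone), Sea Otter (all prey gone) → extinct.
No further losses. Total secondary extinctions: 3.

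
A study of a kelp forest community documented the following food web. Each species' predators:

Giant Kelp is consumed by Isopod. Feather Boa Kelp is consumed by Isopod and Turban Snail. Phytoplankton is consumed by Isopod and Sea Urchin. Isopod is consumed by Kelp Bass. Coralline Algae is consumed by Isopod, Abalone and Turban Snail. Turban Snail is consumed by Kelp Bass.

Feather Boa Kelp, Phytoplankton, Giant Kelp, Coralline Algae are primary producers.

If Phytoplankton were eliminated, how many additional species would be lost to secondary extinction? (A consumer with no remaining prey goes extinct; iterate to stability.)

1

Remove Phytoplankton.
Round 1: Sea Urchin (all prey gone) → extinct.
No further losses. Total secondary extinctions: 1.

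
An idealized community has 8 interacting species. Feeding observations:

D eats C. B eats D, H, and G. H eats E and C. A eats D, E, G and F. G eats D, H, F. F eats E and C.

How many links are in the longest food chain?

One longest chain: C → D → G → B.
It has 4 species and 3 links.

3 links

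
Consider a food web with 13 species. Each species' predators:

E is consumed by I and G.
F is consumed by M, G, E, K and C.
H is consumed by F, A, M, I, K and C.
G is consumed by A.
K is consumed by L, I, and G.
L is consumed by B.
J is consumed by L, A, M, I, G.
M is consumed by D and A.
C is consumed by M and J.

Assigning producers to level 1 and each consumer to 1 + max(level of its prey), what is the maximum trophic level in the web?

6

Producers (level 1): H.
H → F → C → J → G → A gives A level 6.
No species has a prey at level 6, so no species reaches level 7.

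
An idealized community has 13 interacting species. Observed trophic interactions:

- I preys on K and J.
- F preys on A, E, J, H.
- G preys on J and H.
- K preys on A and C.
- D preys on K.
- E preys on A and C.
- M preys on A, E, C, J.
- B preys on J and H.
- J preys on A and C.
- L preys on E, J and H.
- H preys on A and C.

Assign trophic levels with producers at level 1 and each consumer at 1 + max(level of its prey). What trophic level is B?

Trophic level 3

A is a producer → level 1.
J eats A (level 1); other prey at levels: C 1 → level 2.
B eats J (level 2); other prey at levels: H 2 → level 3.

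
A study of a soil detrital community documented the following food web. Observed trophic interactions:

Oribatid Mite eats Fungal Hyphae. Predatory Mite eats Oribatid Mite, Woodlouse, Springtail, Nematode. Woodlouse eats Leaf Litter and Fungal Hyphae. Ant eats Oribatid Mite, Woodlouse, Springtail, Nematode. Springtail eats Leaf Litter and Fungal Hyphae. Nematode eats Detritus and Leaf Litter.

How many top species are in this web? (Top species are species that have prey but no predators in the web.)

2

Top species (has prey, but nothing eats it): Ant, Predatory Mite.
Count: 2.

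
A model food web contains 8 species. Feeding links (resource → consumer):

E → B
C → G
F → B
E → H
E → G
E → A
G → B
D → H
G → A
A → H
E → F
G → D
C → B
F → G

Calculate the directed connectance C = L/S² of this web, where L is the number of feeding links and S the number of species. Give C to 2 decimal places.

C = 0.22

The web has S = 8 species and L = 14 feeding links.
C = L / S² = 14 / 64 = 0.2188 ≈ 0.22.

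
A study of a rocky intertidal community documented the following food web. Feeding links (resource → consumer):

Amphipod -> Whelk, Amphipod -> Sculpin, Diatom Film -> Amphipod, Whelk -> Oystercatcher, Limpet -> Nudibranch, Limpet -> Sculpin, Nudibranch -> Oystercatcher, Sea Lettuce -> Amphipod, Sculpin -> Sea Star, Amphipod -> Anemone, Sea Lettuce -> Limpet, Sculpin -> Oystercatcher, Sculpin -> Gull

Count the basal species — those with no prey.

2

Basal species (no prey listed): Diatom Film, Sea Lettuce.
Count: 2.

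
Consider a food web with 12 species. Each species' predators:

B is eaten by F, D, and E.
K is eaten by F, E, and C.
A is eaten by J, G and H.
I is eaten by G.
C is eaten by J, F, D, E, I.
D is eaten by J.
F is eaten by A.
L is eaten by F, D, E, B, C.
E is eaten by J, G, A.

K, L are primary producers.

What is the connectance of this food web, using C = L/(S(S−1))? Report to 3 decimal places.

The web has S = 12 species and L = 25 feeding links.
C = L / (S(S−1)) = 25 / 132 = 0.1894 ≈ 0.189.

C = 0.189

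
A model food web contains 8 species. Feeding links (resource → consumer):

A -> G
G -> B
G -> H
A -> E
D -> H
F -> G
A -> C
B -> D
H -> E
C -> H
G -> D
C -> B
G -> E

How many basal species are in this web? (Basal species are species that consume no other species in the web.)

2

Basal species (no prey listed): A, F.
Count: 2.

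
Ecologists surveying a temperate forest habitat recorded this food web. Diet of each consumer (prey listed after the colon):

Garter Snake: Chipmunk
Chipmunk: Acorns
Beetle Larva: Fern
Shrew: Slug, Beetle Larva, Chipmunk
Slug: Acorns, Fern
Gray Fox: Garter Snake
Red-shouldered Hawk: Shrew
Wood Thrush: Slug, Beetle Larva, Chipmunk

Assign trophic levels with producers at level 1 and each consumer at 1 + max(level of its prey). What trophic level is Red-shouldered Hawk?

Acorns is a producer → level 1.
Slug eats Acorns (level 1); other prey at levels: Fern 1 → level 2.
Shrew eats Slug (level 2); other prey at levels: Beetle Larva 2, Chipmunk 2 → level 3.
Red-shouldered Hawk eats Shrew → level 4.

Trophic level 4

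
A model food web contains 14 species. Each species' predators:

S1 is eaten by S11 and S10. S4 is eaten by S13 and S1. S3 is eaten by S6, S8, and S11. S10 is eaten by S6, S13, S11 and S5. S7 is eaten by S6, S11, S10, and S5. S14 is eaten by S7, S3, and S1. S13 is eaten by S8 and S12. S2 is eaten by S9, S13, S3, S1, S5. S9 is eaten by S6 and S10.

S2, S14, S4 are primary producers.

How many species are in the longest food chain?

5 species

One longest chain: S2 → S9 → S10 → S13 → S12.
It has 5 species and 4 links.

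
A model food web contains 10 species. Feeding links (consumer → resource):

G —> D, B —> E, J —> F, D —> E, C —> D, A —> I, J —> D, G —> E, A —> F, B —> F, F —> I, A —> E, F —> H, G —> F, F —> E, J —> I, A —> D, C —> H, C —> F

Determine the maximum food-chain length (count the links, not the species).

One longest chain: I → F → G.
It has 3 species and 2 links.

2 links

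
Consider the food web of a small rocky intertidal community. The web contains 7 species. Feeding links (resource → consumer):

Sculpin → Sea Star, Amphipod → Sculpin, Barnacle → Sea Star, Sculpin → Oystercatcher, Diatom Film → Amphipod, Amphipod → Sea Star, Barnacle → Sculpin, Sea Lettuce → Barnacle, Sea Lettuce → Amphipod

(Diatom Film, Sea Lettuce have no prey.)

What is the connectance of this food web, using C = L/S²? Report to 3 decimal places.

The web has S = 7 species and L = 9 feeding links.
C = L / S² = 9 / 49 = 0.1837 ≈ 0.184.

C = 0.184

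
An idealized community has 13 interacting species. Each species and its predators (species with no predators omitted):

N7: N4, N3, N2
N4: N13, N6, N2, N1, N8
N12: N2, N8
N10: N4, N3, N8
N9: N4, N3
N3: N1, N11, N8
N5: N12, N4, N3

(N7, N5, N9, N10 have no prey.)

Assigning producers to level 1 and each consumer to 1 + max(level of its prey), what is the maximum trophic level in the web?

Producers (level 1): N7, N5, N9, N10.
N7 → N4 → N1 gives N1 level 3.
No species has a prey at level 3, so no species reaches level 4.

3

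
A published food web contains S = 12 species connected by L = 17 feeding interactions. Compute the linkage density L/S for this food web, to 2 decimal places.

L/S = 1.42

There are L = 17 links among S = 12 species.
L/S = 17/12 = 1.4167 ≈ 1.42.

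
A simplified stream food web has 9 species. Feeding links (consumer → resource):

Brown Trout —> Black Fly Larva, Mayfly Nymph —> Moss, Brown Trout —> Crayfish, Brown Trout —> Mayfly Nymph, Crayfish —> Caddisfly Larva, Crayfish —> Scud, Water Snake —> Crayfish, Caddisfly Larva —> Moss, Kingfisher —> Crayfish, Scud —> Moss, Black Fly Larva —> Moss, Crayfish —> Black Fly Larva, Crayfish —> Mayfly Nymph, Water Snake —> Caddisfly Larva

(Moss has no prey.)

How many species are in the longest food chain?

One longest chain: Moss → Black Fly Larva → Crayfish → Brown Trout.
It has 4 species and 3 links.

4 species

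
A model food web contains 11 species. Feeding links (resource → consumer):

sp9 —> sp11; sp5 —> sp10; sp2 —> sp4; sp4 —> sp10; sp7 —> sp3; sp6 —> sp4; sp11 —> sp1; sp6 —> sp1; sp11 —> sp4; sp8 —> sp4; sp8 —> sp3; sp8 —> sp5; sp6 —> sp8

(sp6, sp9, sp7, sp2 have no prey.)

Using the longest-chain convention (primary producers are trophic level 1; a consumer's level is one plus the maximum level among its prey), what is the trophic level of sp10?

sp9 is a producer → level 1.
sp11 eats sp9 → level 2.
sp4 eats sp11 (level 2); other prey at levels: sp6 1, sp2 1, sp8 2 → level 3.
sp10 eats sp4 (level 3); other prey at levels: sp5 3 → level 4.

Trophic level 4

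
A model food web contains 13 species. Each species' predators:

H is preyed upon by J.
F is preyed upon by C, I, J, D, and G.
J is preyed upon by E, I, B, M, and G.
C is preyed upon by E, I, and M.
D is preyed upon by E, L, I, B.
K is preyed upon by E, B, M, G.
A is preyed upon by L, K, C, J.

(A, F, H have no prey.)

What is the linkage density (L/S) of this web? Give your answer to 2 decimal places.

L/S = 2.00

There are L = 26 links among S = 13 species.
L/S = 26/13 = 2.0000 ≈ 2.00.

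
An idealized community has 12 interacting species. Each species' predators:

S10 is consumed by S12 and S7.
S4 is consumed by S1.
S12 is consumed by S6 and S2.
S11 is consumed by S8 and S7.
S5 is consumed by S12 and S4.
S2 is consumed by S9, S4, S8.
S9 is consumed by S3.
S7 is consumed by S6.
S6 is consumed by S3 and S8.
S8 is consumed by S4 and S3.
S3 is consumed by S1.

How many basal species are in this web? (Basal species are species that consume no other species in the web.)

Basal species (no prey listed): S10, S5, S11.
Count: 3.

3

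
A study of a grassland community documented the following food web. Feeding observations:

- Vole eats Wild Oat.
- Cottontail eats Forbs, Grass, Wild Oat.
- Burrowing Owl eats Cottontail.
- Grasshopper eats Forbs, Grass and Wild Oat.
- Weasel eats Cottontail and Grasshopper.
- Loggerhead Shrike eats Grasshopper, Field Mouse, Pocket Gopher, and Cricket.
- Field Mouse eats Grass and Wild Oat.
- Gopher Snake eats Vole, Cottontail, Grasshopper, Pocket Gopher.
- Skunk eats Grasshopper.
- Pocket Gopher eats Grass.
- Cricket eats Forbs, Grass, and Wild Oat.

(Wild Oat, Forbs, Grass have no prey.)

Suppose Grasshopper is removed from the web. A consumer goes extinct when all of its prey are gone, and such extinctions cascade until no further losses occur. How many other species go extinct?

Remove Grasshopper.
Round 1: Skunk (all prey gone) → extinct.
No further losses. Total secondary extinctions: 1.

1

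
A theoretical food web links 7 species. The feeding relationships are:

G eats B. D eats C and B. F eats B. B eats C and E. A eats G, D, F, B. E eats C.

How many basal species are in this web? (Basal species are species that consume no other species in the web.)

Basal species (no prey listed): C.
Count: 1.

1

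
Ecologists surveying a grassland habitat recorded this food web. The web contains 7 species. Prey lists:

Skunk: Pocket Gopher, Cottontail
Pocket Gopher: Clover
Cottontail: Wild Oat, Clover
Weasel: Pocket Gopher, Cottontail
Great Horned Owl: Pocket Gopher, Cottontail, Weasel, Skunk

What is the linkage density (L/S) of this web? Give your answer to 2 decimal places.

There are L = 11 links among S = 7 species.
L/S = 11/7 = 1.5714 ≈ 1.57.

L/S = 1.57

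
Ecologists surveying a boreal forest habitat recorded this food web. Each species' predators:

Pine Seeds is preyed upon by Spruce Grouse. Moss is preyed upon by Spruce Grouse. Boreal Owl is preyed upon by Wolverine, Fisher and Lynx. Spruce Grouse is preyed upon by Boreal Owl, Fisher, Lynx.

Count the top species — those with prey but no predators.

3

Top species (has prey, but nothing eats it): Fisher, Lynx, Wolverine.
Count: 3.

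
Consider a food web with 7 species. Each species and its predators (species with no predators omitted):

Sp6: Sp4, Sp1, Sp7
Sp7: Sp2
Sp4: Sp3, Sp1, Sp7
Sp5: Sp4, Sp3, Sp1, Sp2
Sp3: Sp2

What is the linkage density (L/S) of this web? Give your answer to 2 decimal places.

L/S = 1.71

There are L = 12 links among S = 7 species.
L/S = 12/7 = 1.7143 ≈ 1.71.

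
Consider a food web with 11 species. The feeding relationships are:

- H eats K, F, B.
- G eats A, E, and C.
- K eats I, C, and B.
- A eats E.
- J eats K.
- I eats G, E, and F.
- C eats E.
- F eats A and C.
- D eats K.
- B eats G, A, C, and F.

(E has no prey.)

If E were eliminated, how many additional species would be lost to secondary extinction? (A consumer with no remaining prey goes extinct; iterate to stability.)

10

Remove E.
Round 1: A (all prey gone), C (all prey gone) → extinct.
Round 2: G (all prey gone), F (all prey gone) → extinct.
Round 3: I (all prey gone), B (all prey gone) → extinct.
Round 4: K (all prey gone) → extinct.
Round 5: H (all prey gone), J (all prey gone), D (all prey gone) → extinct.
No further losses. Total secondary extinctions: 10.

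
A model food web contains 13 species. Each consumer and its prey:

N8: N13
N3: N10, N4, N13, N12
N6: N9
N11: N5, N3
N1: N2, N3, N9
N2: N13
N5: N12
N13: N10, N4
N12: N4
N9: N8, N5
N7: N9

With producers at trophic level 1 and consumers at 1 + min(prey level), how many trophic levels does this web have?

5

Producers (level 1): N10, N4.
Following each consumer down to its lowest-level prey: N10 → N13 → N8 → N9 → N6 (levels 1 through 5).
All prey of N6 (N9 4) are at level 4 or above, so N6 is at level 1 + 4 = 5.
Every consumer has at least one prey at level 4 or below, so none exceeds level 5.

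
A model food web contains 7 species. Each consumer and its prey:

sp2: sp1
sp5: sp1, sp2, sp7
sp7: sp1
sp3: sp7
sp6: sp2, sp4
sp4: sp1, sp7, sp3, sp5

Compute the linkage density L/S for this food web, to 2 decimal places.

L/S = 1.71

There are L = 12 links among S = 7 species.
L/S = 12/7 = 1.7143 ≈ 1.71.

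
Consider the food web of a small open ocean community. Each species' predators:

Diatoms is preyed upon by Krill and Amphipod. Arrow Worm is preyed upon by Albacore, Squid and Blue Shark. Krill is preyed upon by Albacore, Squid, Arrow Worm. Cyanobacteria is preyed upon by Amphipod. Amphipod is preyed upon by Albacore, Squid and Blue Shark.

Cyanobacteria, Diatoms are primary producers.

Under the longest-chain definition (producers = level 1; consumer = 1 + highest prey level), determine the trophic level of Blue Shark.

Trophic level 4

Diatoms is a producer → level 1.
Krill eats Diatoms → level 2.
Arrow Worm eats Krill → level 3.
Blue Shark eats Arrow Worm (level 3); other prey at levels: Amphipod 2 → level 4.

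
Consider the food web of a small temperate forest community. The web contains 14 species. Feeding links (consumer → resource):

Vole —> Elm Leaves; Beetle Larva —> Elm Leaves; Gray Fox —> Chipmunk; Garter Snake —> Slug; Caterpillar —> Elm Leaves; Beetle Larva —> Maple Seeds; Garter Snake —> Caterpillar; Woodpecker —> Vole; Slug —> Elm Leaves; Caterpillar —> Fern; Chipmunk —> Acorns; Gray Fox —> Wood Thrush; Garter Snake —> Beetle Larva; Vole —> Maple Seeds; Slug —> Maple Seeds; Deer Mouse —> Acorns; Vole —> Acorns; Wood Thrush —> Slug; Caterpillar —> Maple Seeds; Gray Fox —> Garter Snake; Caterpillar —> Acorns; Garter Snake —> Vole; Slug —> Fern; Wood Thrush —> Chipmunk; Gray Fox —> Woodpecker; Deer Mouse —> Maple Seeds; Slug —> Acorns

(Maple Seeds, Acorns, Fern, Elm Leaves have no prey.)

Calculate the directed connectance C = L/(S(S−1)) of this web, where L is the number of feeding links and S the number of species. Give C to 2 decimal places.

The web has S = 14 species and L = 27 feeding links.
C = L / (S(S−1)) = 27 / 182 = 0.1484 ≈ 0.15.

C = 0.15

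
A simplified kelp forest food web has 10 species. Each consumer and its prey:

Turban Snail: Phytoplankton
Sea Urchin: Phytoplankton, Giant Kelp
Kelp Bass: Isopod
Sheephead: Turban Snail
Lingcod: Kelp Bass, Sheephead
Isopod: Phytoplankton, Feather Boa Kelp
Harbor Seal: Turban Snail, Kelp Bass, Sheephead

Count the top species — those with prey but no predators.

Top species (has prey, but nothing eats it): Sea Urchin, Lingcod, Harbor Seal.
Count: 3.

3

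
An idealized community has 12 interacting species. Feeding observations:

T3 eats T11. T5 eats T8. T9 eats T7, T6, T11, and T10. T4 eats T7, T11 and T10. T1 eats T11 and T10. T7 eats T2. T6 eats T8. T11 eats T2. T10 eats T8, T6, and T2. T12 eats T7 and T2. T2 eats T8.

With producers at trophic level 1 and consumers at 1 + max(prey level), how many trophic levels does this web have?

4

Producers (level 1): T8.
T8 → T6 → T10 → T1 gives T1 level 4.
No species has a prey at level 4, so no species reaches level 5.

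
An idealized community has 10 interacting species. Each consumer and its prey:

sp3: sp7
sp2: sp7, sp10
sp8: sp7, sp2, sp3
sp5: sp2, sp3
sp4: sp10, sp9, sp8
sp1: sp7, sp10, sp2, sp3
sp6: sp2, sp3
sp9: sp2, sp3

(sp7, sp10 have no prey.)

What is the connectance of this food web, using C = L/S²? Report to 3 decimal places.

The web has S = 10 species and L = 19 feeding links.
C = L / S² = 19 / 100 = 0.1900 ≈ 0.190.

C = 0.190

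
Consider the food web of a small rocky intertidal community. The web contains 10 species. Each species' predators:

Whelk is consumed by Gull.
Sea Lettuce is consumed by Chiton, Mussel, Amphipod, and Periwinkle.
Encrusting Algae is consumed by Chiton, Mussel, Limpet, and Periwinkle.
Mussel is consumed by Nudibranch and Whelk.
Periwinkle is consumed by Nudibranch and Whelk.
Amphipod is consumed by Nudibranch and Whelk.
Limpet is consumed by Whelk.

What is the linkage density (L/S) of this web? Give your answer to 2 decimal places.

There are L = 16 links among S = 10 species.
L/S = 16/10 = 1.6000 ≈ 1.60.

L/S = 1.60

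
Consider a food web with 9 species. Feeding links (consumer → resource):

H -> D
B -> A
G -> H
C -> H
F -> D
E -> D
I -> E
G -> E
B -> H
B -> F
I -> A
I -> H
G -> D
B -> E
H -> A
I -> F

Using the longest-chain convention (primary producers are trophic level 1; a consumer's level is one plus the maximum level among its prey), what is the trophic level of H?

Trophic level 2

D is a producer → level 1.
H eats D (level 1); other prey at levels: A 1 → level 2.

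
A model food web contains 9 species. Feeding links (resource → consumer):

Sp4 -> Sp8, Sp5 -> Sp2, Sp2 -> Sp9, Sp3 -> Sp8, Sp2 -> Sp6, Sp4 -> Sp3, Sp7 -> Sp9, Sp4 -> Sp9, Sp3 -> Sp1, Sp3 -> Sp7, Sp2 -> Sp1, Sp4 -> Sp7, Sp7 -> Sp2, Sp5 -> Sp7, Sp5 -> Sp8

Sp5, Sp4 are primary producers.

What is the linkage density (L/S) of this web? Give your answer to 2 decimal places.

L/S = 1.67

There are L = 15 links among S = 9 species.
L/S = 15/9 = 1.6667 ≈ 1.67.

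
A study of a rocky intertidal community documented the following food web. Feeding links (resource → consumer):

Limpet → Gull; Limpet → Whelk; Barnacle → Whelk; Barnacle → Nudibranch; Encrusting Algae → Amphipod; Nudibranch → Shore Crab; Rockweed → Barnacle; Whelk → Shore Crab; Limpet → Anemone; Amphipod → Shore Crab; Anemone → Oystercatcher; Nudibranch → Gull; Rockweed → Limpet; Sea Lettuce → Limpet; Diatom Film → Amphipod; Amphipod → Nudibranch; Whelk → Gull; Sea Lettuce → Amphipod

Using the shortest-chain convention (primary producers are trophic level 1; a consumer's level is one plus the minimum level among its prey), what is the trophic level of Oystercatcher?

Trophic level 4

Rockweed is a producer → level 1.
Limpet eats Rockweed → level 2.
Anemone eats Limpet → level 3.
Oystercatcher eats Anemone → level 4.
No prey of Oystercatcher is below level 3, so 4 is the minimum.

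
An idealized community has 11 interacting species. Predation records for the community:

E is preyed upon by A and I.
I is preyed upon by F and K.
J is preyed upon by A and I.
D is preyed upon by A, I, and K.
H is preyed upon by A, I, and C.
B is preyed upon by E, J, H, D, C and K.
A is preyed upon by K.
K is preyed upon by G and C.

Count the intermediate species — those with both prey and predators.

Intermediate species (has both prey and predators): D, J, E, H, A, I, K.
Count: 7.

7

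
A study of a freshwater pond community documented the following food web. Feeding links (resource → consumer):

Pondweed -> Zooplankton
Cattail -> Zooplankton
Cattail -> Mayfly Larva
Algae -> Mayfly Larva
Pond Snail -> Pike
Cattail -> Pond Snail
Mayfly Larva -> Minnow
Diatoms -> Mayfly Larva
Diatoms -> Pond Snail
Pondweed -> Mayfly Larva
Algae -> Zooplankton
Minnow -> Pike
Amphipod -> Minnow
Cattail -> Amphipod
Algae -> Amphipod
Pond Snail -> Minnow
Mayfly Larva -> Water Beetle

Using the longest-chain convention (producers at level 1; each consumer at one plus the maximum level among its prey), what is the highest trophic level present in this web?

4

Producers (level 1): Pondweed, Cattail, Algae, Diatoms.
Cattail → Pond Snail → Minnow → Pike gives Pike level 4.
No species has a prey at level 4, so no species reaches level 5.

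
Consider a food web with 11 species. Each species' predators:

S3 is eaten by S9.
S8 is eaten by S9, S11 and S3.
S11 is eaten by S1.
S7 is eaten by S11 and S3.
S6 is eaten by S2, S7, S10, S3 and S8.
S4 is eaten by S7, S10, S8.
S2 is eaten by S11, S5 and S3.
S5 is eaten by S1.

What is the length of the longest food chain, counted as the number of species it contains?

4 species

One longest chain: S4 → S7 → S3 → S9.
It has 4 species and 3 links.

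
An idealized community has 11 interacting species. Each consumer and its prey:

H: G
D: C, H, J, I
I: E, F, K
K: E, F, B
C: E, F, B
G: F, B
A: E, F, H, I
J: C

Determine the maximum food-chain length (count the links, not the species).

3 links

One longest chain: E → K → I → D.
It has 4 species and 3 links.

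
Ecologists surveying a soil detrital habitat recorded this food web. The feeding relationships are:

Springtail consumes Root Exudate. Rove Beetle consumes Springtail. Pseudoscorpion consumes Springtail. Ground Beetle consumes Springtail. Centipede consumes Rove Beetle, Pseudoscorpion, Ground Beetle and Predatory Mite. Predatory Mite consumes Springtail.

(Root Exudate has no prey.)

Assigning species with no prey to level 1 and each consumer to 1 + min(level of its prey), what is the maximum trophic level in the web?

4

Basal resources (level 1): Root Exudate.
Following each consumer down to its lowest-level prey: Root Exudate → Springtail → Rove Beetle → Centipede (levels 1 through 4).
All prey of Centipede (Rove Beetle 3, Ground Beetle 3, Pseudoscorpion 3, Predatory Mite 3) are at level 3 or above, so Centipede is at level 1 + 3 = 4.
Every consumer has at least one prey at level 3 or below, so none exceeds level 4.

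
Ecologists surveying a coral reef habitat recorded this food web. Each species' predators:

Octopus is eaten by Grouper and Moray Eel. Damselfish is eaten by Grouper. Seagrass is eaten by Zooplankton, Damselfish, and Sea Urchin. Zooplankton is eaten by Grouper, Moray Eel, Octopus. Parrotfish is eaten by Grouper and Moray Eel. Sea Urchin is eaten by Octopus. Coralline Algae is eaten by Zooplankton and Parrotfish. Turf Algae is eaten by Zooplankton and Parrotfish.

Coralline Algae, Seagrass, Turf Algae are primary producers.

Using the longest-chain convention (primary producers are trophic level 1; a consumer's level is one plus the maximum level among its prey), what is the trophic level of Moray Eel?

Trophic level 4

Seagrass is a producer → level 1.
Sea Urchin eats Seagrass → level 2.
Octopus eats Sea Urchin (level 2); other prey at levels: Zooplankton 2 → level 3.
Moray Eel eats Octopus (level 3); other prey at levels: Zooplankton 2, Parrotfish 2 → level 4.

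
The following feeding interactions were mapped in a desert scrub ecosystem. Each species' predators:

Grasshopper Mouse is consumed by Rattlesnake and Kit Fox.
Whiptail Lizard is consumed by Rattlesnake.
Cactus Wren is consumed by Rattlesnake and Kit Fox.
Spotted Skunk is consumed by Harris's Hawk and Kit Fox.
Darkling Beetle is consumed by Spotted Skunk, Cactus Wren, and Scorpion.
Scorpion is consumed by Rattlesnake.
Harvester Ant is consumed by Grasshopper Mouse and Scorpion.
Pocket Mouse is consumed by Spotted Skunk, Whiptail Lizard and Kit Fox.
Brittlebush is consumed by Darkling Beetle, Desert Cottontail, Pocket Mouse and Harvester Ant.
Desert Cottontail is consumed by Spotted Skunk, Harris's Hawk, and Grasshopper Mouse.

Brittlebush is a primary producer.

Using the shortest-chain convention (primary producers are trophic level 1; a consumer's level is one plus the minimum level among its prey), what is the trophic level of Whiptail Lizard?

Trophic level 3

Brittlebush is a producer → level 1.
Pocket Mouse eats Brittlebush → level 2.
Whiptail Lizard eats Pocket Mouse → level 3.
No prey of Whiptail Lizard is below level 2, so 3 is the minimum.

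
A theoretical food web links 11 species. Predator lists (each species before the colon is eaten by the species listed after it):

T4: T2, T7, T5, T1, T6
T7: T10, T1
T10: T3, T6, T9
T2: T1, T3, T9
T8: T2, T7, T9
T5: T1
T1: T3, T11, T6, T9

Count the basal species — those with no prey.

2

Basal species (no prey listed): T4, T8.
Count: 2.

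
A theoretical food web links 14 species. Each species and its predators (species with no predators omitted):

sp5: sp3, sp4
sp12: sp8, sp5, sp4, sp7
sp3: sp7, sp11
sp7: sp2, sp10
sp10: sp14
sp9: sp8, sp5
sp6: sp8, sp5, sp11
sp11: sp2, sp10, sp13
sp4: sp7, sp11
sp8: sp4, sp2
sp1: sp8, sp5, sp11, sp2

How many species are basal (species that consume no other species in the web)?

4

Basal species (no prey listed): sp9, sp1, sp12, sp6.
Count: 4.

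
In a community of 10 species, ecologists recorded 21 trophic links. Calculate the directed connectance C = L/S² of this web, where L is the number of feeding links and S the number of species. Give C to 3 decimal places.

The web has S = 10 species and L = 21 feeding links.
C = L / S² = 21 / 100 = 0.2100 ≈ 0.210.

C = 0.210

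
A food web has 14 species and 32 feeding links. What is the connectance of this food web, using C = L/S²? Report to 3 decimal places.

The web has S = 14 species and L = 32 feeding links.
C = L / S² = 32 / 196 = 0.1633 ≈ 0.163.

C = 0.163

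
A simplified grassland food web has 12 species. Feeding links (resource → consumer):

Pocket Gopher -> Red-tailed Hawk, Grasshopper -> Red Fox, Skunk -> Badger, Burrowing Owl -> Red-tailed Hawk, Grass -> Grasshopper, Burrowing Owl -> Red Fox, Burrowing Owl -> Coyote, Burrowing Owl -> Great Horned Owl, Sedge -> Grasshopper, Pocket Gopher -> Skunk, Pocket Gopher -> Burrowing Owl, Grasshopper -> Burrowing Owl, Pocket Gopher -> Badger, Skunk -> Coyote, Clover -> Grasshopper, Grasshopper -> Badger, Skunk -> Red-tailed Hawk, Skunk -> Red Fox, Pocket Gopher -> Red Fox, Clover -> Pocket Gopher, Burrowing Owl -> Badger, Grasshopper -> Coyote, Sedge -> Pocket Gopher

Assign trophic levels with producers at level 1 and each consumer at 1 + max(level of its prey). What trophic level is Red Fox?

Clover is a producer → level 1.
Pocket Gopher eats Clover (level 1); other prey at levels: Sedge 1 → level 2.
Skunk eats Pocket Gopher → level 3.
Red Fox eats Skunk (level 3); other prey at levels: Grasshopper 2, Pocket Gopher 2, Burrowing Owl 3 → level 4.

Trophic level 4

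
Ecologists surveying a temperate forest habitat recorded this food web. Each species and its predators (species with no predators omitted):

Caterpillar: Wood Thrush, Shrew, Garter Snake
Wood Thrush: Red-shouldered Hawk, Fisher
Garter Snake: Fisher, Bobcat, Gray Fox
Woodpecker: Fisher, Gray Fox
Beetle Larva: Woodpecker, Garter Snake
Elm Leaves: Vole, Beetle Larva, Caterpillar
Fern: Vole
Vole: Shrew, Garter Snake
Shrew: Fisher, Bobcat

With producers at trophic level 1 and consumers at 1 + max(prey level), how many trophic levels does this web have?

4

Producers (level 1): Fern, Elm Leaves.
Fern → Vole → Garter Snake → Gray Fox gives Gray Fox level 4.
No species has a prey at level 4, so no species reaches level 5.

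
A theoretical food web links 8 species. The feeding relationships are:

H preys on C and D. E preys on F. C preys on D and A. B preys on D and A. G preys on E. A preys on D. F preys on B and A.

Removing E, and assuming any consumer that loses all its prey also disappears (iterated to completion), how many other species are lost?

1

Remove E.
Round 1: G (all prey gone) → extinct.
No further losses. Total secondary extinctions: 1.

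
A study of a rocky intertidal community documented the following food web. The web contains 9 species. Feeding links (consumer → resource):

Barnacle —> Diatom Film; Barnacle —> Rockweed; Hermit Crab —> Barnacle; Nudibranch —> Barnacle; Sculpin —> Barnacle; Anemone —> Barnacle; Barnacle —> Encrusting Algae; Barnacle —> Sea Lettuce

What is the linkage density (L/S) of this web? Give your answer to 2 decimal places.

There are L = 8 links among S = 9 species.
L/S = 8/9 = 0.8889 ≈ 0.89.

L/S = 0.89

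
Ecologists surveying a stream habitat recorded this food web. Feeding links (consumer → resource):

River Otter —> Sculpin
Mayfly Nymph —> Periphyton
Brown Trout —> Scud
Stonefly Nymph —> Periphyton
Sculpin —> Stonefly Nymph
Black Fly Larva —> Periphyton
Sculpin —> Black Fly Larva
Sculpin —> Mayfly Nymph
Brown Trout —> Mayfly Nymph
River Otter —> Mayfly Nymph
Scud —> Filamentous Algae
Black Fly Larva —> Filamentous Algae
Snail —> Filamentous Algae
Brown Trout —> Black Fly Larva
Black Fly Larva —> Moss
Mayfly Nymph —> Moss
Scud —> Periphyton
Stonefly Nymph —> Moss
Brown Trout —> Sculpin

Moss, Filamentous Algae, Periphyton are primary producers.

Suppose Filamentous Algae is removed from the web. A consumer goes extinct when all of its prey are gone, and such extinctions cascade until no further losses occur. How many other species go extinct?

Remove Filamentous Algae.
Round 1: Snail (all prey gone) → extinct.
No further losses. Total secondary extinctions: 1.

1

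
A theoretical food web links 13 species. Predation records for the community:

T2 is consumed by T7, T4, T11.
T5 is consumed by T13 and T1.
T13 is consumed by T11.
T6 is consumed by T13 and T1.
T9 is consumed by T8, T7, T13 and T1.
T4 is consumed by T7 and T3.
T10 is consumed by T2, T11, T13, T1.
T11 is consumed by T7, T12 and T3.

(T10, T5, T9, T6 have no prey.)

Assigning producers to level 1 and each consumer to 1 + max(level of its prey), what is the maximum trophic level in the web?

4

Producers (level 1): T10, T5, T9, T6.
T10 → T13 → T11 → T7 gives T7 level 4.
No species has a prey at level 4, so no species reaches level 5.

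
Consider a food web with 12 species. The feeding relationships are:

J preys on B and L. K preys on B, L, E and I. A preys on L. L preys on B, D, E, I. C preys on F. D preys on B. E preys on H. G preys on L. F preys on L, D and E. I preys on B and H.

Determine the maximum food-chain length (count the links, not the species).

One longest chain: H → E → L → F → C.
It has 5 species and 4 links.

4 links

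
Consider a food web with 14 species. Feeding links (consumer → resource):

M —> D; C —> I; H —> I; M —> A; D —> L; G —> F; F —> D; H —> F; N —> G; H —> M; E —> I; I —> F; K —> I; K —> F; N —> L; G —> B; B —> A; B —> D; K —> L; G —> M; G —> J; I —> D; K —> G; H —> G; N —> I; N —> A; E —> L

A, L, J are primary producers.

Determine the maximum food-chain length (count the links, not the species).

One longest chain: L → D → F → I → E.
It has 5 species and 4 links.

4 links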